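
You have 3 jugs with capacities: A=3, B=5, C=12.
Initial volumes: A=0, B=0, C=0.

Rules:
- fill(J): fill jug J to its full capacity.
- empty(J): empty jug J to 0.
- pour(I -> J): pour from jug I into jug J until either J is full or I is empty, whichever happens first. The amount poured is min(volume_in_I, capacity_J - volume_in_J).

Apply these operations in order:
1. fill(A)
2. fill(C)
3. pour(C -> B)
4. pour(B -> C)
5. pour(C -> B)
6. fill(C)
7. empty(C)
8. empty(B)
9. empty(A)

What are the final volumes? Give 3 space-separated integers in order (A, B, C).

Answer: 0 0 0

Derivation:
Step 1: fill(A) -> (A=3 B=0 C=0)
Step 2: fill(C) -> (A=3 B=0 C=12)
Step 3: pour(C -> B) -> (A=3 B=5 C=7)
Step 4: pour(B -> C) -> (A=3 B=0 C=12)
Step 5: pour(C -> B) -> (A=3 B=5 C=7)
Step 6: fill(C) -> (A=3 B=5 C=12)
Step 7: empty(C) -> (A=3 B=5 C=0)
Step 8: empty(B) -> (A=3 B=0 C=0)
Step 9: empty(A) -> (A=0 B=0 C=0)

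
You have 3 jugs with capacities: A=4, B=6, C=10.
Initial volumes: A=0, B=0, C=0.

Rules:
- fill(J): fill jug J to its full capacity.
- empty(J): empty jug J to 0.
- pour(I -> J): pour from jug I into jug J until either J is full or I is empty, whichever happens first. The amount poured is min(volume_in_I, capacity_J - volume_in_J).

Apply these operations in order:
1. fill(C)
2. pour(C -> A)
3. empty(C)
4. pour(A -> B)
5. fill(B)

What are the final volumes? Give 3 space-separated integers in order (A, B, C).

Step 1: fill(C) -> (A=0 B=0 C=10)
Step 2: pour(C -> A) -> (A=4 B=0 C=6)
Step 3: empty(C) -> (A=4 B=0 C=0)
Step 4: pour(A -> B) -> (A=0 B=4 C=0)
Step 5: fill(B) -> (A=0 B=6 C=0)

Answer: 0 6 0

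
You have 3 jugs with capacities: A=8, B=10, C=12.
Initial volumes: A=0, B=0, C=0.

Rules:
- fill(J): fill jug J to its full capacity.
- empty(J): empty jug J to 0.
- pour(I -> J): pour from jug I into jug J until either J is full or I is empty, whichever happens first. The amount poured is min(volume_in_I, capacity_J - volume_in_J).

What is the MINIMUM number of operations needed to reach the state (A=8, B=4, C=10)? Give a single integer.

Answer: 6

Derivation:
BFS from (A=0, B=0, C=0). One shortest path:
  1. fill(C) -> (A=0 B=0 C=12)
  2. pour(C -> B) -> (A=0 B=10 C=2)
  3. pour(C -> A) -> (A=2 B=10 C=0)
  4. pour(B -> C) -> (A=2 B=0 C=10)
  5. fill(B) -> (A=2 B=10 C=10)
  6. pour(B -> A) -> (A=8 B=4 C=10)
Reached target in 6 moves.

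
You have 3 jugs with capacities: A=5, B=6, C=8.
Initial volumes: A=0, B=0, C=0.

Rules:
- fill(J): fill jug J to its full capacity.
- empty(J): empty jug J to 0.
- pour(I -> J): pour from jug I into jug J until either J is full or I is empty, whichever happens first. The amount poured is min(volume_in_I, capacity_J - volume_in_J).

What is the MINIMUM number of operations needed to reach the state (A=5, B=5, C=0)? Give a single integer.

BFS from (A=0, B=0, C=0). One shortest path:
  1. fill(A) -> (A=5 B=0 C=0)
  2. pour(A -> B) -> (A=0 B=5 C=0)
  3. fill(A) -> (A=5 B=5 C=0)
Reached target in 3 moves.

Answer: 3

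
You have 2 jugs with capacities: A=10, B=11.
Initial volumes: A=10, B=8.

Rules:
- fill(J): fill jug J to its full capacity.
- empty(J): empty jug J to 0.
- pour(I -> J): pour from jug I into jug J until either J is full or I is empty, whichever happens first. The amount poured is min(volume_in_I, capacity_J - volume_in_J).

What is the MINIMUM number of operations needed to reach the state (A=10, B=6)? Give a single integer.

BFS from (A=10, B=8). One shortest path:
  1. pour(A -> B) -> (A=7 B=11)
  2. empty(B) -> (A=7 B=0)
  3. pour(A -> B) -> (A=0 B=7)
  4. fill(A) -> (A=10 B=7)
  5. pour(A -> B) -> (A=6 B=11)
  6. empty(B) -> (A=6 B=0)
  7. pour(A -> B) -> (A=0 B=6)
  8. fill(A) -> (A=10 B=6)
Reached target in 8 moves.

Answer: 8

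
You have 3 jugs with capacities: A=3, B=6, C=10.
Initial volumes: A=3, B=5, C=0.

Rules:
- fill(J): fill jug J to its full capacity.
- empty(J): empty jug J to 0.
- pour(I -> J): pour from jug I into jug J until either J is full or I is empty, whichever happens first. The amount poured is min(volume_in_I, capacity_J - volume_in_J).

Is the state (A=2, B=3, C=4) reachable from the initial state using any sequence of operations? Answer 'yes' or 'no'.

Answer: no

Derivation:
BFS explored all 218 reachable states.
Reachable set includes: (0,0,0), (0,0,1), (0,0,2), (0,0,3), (0,0,4), (0,0,5), (0,0,6), (0,0,7), (0,0,8), (0,0,9), (0,0,10), (0,1,0) ...
Target (A=2, B=3, C=4) not in reachable set → no.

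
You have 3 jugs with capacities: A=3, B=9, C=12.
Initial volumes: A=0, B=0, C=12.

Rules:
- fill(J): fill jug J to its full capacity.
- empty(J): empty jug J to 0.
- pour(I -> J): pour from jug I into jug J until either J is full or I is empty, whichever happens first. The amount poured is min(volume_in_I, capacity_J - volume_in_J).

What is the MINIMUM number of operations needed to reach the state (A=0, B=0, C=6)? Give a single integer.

Answer: 4

Derivation:
BFS from (A=0, B=0, C=12). One shortest path:
  1. fill(A) -> (A=3 B=0 C=12)
  2. pour(A -> B) -> (A=0 B=3 C=12)
  3. pour(C -> B) -> (A=0 B=9 C=6)
  4. empty(B) -> (A=0 B=0 C=6)
Reached target in 4 moves.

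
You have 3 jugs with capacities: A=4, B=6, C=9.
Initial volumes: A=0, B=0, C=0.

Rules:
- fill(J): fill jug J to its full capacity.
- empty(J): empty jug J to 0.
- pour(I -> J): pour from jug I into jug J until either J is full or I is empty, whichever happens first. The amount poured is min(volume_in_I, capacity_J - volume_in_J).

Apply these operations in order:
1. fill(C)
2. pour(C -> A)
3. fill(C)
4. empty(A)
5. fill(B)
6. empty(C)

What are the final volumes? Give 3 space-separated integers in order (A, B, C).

Step 1: fill(C) -> (A=0 B=0 C=9)
Step 2: pour(C -> A) -> (A=4 B=0 C=5)
Step 3: fill(C) -> (A=4 B=0 C=9)
Step 4: empty(A) -> (A=0 B=0 C=9)
Step 5: fill(B) -> (A=0 B=6 C=9)
Step 6: empty(C) -> (A=0 B=6 C=0)

Answer: 0 6 0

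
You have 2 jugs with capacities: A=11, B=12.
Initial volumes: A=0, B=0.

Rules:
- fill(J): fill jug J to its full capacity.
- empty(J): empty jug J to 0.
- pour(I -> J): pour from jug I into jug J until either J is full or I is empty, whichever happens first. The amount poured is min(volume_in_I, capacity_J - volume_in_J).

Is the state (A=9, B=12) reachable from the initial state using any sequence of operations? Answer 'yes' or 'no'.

BFS from (A=0, B=0):
  1. fill(A) -> (A=11 B=0)
  2. pour(A -> B) -> (A=0 B=11)
  3. fill(A) -> (A=11 B=11)
  4. pour(A -> B) -> (A=10 B=12)
  5. empty(B) -> (A=10 B=0)
  6. pour(A -> B) -> (A=0 B=10)
  7. fill(A) -> (A=11 B=10)
  8. pour(A -> B) -> (A=9 B=12)
Target reached → yes.

Answer: yes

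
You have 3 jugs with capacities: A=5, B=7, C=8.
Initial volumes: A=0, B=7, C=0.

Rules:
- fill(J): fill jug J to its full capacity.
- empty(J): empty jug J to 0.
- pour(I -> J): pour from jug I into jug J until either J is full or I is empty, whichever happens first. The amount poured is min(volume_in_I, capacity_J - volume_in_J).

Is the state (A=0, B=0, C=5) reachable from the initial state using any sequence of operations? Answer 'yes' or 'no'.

Answer: yes

Derivation:
BFS from (A=0, B=7, C=0):
  1. fill(A) -> (A=5 B=7 C=0)
  2. empty(B) -> (A=5 B=0 C=0)
  3. pour(A -> C) -> (A=0 B=0 C=5)
Target reached → yes.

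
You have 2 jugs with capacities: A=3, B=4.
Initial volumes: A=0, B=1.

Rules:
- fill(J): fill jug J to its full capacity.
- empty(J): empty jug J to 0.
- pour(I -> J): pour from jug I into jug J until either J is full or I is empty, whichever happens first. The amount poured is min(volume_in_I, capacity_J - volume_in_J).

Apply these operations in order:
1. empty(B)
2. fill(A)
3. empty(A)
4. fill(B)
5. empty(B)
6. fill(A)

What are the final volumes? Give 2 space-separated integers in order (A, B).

Step 1: empty(B) -> (A=0 B=0)
Step 2: fill(A) -> (A=3 B=0)
Step 3: empty(A) -> (A=0 B=0)
Step 4: fill(B) -> (A=0 B=4)
Step 5: empty(B) -> (A=0 B=0)
Step 6: fill(A) -> (A=3 B=0)

Answer: 3 0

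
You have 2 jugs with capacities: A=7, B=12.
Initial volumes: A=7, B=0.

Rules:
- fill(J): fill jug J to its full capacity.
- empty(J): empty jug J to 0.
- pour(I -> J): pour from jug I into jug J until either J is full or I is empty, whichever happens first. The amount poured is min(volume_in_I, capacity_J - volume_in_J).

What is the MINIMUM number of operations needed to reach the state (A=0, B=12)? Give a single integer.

BFS from (A=7, B=0). One shortest path:
  1. empty(A) -> (A=0 B=0)
  2. fill(B) -> (A=0 B=12)
Reached target in 2 moves.

Answer: 2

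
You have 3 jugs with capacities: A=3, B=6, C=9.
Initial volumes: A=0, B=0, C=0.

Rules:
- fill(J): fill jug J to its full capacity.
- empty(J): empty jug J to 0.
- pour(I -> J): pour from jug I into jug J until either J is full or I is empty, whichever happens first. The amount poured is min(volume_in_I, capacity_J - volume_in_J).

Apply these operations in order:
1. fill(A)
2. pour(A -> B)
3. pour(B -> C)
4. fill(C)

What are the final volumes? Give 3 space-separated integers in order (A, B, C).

Step 1: fill(A) -> (A=3 B=0 C=0)
Step 2: pour(A -> B) -> (A=0 B=3 C=0)
Step 3: pour(B -> C) -> (A=0 B=0 C=3)
Step 4: fill(C) -> (A=0 B=0 C=9)

Answer: 0 0 9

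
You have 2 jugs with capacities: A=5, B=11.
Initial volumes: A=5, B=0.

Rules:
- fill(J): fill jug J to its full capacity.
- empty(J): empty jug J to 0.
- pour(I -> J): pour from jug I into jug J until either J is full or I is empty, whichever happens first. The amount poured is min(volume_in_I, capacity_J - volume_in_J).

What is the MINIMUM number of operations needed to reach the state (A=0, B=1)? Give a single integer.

BFS from (A=5, B=0). One shortest path:
  1. empty(A) -> (A=0 B=0)
  2. fill(B) -> (A=0 B=11)
  3. pour(B -> A) -> (A=5 B=6)
  4. empty(A) -> (A=0 B=6)
  5. pour(B -> A) -> (A=5 B=1)
  6. empty(A) -> (A=0 B=1)
Reached target in 6 moves.

Answer: 6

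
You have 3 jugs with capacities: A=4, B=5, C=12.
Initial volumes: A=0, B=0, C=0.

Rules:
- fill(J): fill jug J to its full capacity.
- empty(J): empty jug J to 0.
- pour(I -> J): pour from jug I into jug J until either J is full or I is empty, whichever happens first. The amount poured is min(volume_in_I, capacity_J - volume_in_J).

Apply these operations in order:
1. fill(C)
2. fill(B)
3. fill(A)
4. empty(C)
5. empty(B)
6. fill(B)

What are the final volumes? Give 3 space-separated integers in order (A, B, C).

Answer: 4 5 0

Derivation:
Step 1: fill(C) -> (A=0 B=0 C=12)
Step 2: fill(B) -> (A=0 B=5 C=12)
Step 3: fill(A) -> (A=4 B=5 C=12)
Step 4: empty(C) -> (A=4 B=5 C=0)
Step 5: empty(B) -> (A=4 B=0 C=0)
Step 6: fill(B) -> (A=4 B=5 C=0)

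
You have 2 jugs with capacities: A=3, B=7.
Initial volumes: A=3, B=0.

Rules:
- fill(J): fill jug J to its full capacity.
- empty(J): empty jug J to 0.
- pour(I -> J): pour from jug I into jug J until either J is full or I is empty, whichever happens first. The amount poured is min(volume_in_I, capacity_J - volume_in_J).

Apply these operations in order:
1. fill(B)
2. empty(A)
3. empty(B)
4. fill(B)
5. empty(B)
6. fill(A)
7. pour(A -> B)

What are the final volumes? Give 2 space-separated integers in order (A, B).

Step 1: fill(B) -> (A=3 B=7)
Step 2: empty(A) -> (A=0 B=7)
Step 3: empty(B) -> (A=0 B=0)
Step 4: fill(B) -> (A=0 B=7)
Step 5: empty(B) -> (A=0 B=0)
Step 6: fill(A) -> (A=3 B=0)
Step 7: pour(A -> B) -> (A=0 B=3)

Answer: 0 3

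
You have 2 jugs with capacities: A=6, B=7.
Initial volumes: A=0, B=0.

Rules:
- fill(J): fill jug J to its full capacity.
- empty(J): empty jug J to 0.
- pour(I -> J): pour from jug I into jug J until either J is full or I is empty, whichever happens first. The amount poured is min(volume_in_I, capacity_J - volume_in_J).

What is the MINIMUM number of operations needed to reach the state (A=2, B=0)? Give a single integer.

BFS from (A=0, B=0). One shortest path:
  1. fill(B) -> (A=0 B=7)
  2. pour(B -> A) -> (A=6 B=1)
  3. empty(A) -> (A=0 B=1)
  4. pour(B -> A) -> (A=1 B=0)
  5. fill(B) -> (A=1 B=7)
  6. pour(B -> A) -> (A=6 B=2)
  7. empty(A) -> (A=0 B=2)
  8. pour(B -> A) -> (A=2 B=0)
Reached target in 8 moves.

Answer: 8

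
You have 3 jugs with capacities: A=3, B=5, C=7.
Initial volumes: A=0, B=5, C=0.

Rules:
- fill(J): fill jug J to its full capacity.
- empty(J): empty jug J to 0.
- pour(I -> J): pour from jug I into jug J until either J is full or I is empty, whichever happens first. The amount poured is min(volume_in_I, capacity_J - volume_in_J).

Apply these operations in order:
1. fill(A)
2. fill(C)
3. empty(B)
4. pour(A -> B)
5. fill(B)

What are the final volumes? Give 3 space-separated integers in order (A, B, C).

Answer: 0 5 7

Derivation:
Step 1: fill(A) -> (A=3 B=5 C=0)
Step 2: fill(C) -> (A=3 B=5 C=7)
Step 3: empty(B) -> (A=3 B=0 C=7)
Step 4: pour(A -> B) -> (A=0 B=3 C=7)
Step 5: fill(B) -> (A=0 B=5 C=7)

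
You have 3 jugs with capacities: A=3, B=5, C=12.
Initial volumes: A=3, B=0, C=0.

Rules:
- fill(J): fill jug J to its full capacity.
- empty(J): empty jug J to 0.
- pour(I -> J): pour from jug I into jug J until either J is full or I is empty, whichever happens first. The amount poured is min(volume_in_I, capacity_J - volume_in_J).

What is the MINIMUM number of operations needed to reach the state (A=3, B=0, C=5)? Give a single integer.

BFS from (A=3, B=0, C=0). One shortest path:
  1. fill(B) -> (A=3 B=5 C=0)
  2. pour(B -> C) -> (A=3 B=0 C=5)
Reached target in 2 moves.

Answer: 2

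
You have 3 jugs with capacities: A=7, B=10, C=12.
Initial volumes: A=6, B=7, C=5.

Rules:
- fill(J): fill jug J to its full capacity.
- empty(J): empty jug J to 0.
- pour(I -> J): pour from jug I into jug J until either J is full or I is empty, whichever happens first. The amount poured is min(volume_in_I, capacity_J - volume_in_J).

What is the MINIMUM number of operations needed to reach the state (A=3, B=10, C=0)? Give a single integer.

BFS from (A=6, B=7, C=5). One shortest path:
  1. empty(C) -> (A=6 B=7 C=0)
  2. pour(A -> B) -> (A=3 B=10 C=0)
Reached target in 2 moves.

Answer: 2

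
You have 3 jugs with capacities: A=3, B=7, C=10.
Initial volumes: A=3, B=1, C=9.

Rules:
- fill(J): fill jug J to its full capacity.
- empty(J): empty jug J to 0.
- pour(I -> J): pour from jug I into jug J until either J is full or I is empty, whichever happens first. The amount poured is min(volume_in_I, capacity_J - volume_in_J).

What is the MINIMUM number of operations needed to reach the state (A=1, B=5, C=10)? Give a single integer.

Answer: 8

Derivation:
BFS from (A=3, B=1, C=9). One shortest path:
  1. pour(A -> C) -> (A=2 B=1 C=10)
  2. empty(C) -> (A=2 B=1 C=0)
  3. pour(A -> C) -> (A=0 B=1 C=2)
  4. fill(A) -> (A=3 B=1 C=2)
  5. pour(A -> C) -> (A=0 B=1 C=5)
  6. pour(B -> A) -> (A=1 B=0 C=5)
  7. pour(C -> B) -> (A=1 B=5 C=0)
  8. fill(C) -> (A=1 B=5 C=10)
Reached target in 8 moves.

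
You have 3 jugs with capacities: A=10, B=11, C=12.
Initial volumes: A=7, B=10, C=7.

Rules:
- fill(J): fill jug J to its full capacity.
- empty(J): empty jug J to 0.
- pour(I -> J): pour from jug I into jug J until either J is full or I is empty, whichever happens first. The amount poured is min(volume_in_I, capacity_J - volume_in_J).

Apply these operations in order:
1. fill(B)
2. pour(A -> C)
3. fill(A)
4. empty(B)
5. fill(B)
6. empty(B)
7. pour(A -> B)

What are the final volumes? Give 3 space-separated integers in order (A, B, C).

Answer: 0 10 12

Derivation:
Step 1: fill(B) -> (A=7 B=11 C=7)
Step 2: pour(A -> C) -> (A=2 B=11 C=12)
Step 3: fill(A) -> (A=10 B=11 C=12)
Step 4: empty(B) -> (A=10 B=0 C=12)
Step 5: fill(B) -> (A=10 B=11 C=12)
Step 6: empty(B) -> (A=10 B=0 C=12)
Step 7: pour(A -> B) -> (A=0 B=10 C=12)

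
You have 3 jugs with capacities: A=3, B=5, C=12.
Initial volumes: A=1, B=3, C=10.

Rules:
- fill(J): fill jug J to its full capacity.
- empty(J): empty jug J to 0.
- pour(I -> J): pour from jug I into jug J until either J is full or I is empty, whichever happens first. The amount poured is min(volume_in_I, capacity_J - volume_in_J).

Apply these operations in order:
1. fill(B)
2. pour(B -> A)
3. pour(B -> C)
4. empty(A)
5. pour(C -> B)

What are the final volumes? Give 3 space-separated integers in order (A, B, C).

Step 1: fill(B) -> (A=1 B=5 C=10)
Step 2: pour(B -> A) -> (A=3 B=3 C=10)
Step 3: pour(B -> C) -> (A=3 B=1 C=12)
Step 4: empty(A) -> (A=0 B=1 C=12)
Step 5: pour(C -> B) -> (A=0 B=5 C=8)

Answer: 0 5 8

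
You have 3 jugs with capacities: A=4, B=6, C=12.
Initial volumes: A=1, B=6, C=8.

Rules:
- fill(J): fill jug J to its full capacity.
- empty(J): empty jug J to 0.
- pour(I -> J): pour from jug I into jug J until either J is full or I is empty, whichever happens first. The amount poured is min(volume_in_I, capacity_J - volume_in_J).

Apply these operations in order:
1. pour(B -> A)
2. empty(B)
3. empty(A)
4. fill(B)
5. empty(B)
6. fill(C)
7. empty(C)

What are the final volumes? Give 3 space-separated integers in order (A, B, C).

Answer: 0 0 0

Derivation:
Step 1: pour(B -> A) -> (A=4 B=3 C=8)
Step 2: empty(B) -> (A=4 B=0 C=8)
Step 3: empty(A) -> (A=0 B=0 C=8)
Step 4: fill(B) -> (A=0 B=6 C=8)
Step 5: empty(B) -> (A=0 B=0 C=8)
Step 6: fill(C) -> (A=0 B=0 C=12)
Step 7: empty(C) -> (A=0 B=0 C=0)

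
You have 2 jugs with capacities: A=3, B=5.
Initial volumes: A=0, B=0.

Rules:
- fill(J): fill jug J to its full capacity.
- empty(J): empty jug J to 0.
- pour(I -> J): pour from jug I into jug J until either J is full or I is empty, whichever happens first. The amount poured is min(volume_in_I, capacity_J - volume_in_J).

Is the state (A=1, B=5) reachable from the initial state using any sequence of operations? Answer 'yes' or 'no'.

BFS from (A=0, B=0):
  1. fill(A) -> (A=3 B=0)
  2. pour(A -> B) -> (A=0 B=3)
  3. fill(A) -> (A=3 B=3)
  4. pour(A -> B) -> (A=1 B=5)
Target reached → yes.

Answer: yes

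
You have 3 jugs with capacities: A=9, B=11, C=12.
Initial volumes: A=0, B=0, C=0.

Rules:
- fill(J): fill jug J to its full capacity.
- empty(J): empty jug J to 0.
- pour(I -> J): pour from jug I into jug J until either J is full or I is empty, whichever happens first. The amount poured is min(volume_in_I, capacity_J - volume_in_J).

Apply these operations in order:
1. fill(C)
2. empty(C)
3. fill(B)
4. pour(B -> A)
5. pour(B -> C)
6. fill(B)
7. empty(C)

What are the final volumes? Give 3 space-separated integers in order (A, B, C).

Answer: 9 11 0

Derivation:
Step 1: fill(C) -> (A=0 B=0 C=12)
Step 2: empty(C) -> (A=0 B=0 C=0)
Step 3: fill(B) -> (A=0 B=11 C=0)
Step 4: pour(B -> A) -> (A=9 B=2 C=0)
Step 5: pour(B -> C) -> (A=9 B=0 C=2)
Step 6: fill(B) -> (A=9 B=11 C=2)
Step 7: empty(C) -> (A=9 B=11 C=0)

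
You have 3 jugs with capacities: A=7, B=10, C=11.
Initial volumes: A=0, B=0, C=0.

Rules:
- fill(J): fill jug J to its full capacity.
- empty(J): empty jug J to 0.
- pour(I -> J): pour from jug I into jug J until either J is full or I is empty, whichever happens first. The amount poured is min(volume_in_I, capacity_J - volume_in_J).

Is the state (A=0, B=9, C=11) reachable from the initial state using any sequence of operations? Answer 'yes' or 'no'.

Answer: yes

Derivation:
BFS from (A=0, B=0, C=0):
  1. fill(B) -> (A=0 B=10 C=0)
  2. pour(B -> C) -> (A=0 B=0 C=10)
  3. fill(B) -> (A=0 B=10 C=10)
  4. pour(B -> C) -> (A=0 B=9 C=11)
Target reached → yes.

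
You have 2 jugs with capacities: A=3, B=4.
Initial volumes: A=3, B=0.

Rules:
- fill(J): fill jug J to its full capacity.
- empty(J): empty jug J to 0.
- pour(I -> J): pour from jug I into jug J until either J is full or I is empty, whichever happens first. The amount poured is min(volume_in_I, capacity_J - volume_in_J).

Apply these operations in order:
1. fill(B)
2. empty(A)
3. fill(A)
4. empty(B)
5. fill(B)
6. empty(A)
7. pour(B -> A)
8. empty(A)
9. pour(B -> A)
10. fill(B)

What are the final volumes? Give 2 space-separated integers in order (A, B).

Answer: 1 4

Derivation:
Step 1: fill(B) -> (A=3 B=4)
Step 2: empty(A) -> (A=0 B=4)
Step 3: fill(A) -> (A=3 B=4)
Step 4: empty(B) -> (A=3 B=0)
Step 5: fill(B) -> (A=3 B=4)
Step 6: empty(A) -> (A=0 B=4)
Step 7: pour(B -> A) -> (A=3 B=1)
Step 8: empty(A) -> (A=0 B=1)
Step 9: pour(B -> A) -> (A=1 B=0)
Step 10: fill(B) -> (A=1 B=4)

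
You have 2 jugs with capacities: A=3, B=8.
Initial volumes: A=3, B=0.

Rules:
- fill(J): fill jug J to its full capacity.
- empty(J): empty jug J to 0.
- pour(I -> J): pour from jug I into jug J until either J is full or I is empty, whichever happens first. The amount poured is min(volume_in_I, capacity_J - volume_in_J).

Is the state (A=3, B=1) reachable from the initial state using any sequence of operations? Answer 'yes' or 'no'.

Answer: yes

Derivation:
BFS from (A=3, B=0):
  1. pour(A -> B) -> (A=0 B=3)
  2. fill(A) -> (A=3 B=3)
  3. pour(A -> B) -> (A=0 B=6)
  4. fill(A) -> (A=3 B=6)
  5. pour(A -> B) -> (A=1 B=8)
  6. empty(B) -> (A=1 B=0)
  7. pour(A -> B) -> (A=0 B=1)
  8. fill(A) -> (A=3 B=1)
Target reached → yes.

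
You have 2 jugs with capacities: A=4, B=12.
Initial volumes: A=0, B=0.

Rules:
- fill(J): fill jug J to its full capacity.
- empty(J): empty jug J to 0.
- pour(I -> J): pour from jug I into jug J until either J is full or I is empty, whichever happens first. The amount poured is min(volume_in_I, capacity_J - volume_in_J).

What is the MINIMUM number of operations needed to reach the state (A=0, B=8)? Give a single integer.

BFS from (A=0, B=0). One shortest path:
  1. fill(B) -> (A=0 B=12)
  2. pour(B -> A) -> (A=4 B=8)
  3. empty(A) -> (A=0 B=8)
Reached target in 3 moves.

Answer: 3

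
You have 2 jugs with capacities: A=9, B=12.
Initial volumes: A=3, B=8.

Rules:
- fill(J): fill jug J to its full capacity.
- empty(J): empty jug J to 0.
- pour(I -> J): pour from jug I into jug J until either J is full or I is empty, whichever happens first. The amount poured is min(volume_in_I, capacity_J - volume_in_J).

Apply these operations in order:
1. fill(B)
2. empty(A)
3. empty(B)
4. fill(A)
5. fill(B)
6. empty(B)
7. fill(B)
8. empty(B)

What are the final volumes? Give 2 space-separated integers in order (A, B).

Answer: 9 0

Derivation:
Step 1: fill(B) -> (A=3 B=12)
Step 2: empty(A) -> (A=0 B=12)
Step 3: empty(B) -> (A=0 B=0)
Step 4: fill(A) -> (A=9 B=0)
Step 5: fill(B) -> (A=9 B=12)
Step 6: empty(B) -> (A=9 B=0)
Step 7: fill(B) -> (A=9 B=12)
Step 8: empty(B) -> (A=9 B=0)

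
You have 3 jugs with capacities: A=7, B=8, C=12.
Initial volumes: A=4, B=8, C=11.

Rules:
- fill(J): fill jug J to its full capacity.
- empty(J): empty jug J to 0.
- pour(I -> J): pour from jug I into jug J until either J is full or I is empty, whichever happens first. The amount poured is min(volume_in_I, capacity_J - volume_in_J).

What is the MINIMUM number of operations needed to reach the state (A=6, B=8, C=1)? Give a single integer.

BFS from (A=4, B=8, C=11). One shortest path:
  1. empty(B) -> (A=4 B=0 C=11)
  2. pour(C -> A) -> (A=7 B=0 C=8)
  3. pour(A -> B) -> (A=0 B=7 C=8)
  4. pour(C -> A) -> (A=7 B=7 C=1)
  5. pour(A -> B) -> (A=6 B=8 C=1)
Reached target in 5 moves.

Answer: 5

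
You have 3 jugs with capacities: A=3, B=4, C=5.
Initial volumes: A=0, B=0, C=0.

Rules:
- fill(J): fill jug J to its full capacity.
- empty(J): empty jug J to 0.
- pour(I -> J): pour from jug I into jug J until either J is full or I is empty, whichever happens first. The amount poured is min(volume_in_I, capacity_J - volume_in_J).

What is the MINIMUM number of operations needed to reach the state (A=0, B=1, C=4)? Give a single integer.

BFS from (A=0, B=0, C=0). One shortest path:
  1. fill(C) -> (A=0 B=0 C=5)
  2. pour(C -> B) -> (A=0 B=4 C=1)
  3. pour(B -> A) -> (A=3 B=1 C=1)
  4. pour(A -> C) -> (A=0 B=1 C=4)
Reached target in 4 moves.

Answer: 4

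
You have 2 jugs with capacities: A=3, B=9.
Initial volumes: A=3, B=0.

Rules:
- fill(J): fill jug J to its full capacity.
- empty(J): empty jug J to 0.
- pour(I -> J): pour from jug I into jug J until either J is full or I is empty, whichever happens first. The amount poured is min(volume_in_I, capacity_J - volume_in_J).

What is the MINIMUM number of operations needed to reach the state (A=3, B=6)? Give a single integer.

BFS from (A=3, B=0). One shortest path:
  1. empty(A) -> (A=0 B=0)
  2. fill(B) -> (A=0 B=9)
  3. pour(B -> A) -> (A=3 B=6)
Reached target in 3 moves.

Answer: 3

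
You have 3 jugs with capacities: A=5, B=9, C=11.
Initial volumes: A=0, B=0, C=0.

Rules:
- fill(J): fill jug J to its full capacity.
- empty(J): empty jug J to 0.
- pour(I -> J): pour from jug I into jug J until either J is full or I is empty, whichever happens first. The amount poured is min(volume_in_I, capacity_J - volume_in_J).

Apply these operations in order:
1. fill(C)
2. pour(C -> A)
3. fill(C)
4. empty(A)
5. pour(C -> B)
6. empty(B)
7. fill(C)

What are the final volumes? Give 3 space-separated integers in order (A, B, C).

Step 1: fill(C) -> (A=0 B=0 C=11)
Step 2: pour(C -> A) -> (A=5 B=0 C=6)
Step 3: fill(C) -> (A=5 B=0 C=11)
Step 4: empty(A) -> (A=0 B=0 C=11)
Step 5: pour(C -> B) -> (A=0 B=9 C=2)
Step 6: empty(B) -> (A=0 B=0 C=2)
Step 7: fill(C) -> (A=0 B=0 C=11)

Answer: 0 0 11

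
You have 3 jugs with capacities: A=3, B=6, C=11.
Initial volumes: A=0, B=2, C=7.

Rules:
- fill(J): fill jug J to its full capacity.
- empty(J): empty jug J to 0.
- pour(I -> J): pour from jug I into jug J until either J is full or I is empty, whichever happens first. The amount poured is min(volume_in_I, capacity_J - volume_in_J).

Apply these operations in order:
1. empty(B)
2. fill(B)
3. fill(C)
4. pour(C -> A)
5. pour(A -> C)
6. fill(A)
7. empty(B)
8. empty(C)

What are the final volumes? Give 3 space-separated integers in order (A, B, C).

Step 1: empty(B) -> (A=0 B=0 C=7)
Step 2: fill(B) -> (A=0 B=6 C=7)
Step 3: fill(C) -> (A=0 B=6 C=11)
Step 4: pour(C -> A) -> (A=3 B=6 C=8)
Step 5: pour(A -> C) -> (A=0 B=6 C=11)
Step 6: fill(A) -> (A=3 B=6 C=11)
Step 7: empty(B) -> (A=3 B=0 C=11)
Step 8: empty(C) -> (A=3 B=0 C=0)

Answer: 3 0 0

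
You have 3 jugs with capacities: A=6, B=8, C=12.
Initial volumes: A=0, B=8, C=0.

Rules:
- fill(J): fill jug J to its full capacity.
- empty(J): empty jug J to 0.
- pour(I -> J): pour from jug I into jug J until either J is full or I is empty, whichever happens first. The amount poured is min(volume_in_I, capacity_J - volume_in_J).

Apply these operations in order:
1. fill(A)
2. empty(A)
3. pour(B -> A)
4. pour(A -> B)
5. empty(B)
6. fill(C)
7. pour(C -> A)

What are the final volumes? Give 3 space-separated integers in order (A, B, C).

Answer: 6 0 6

Derivation:
Step 1: fill(A) -> (A=6 B=8 C=0)
Step 2: empty(A) -> (A=0 B=8 C=0)
Step 3: pour(B -> A) -> (A=6 B=2 C=0)
Step 4: pour(A -> B) -> (A=0 B=8 C=0)
Step 5: empty(B) -> (A=0 B=0 C=0)
Step 6: fill(C) -> (A=0 B=0 C=12)
Step 7: pour(C -> A) -> (A=6 B=0 C=6)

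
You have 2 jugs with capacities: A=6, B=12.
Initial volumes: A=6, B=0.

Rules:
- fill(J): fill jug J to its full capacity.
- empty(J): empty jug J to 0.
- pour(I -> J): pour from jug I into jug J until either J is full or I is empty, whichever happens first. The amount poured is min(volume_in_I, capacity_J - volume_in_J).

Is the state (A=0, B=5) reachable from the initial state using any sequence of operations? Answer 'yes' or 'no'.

Answer: no

Derivation:
BFS explored all 6 reachable states.
Reachable set includes: (0,0), (0,6), (0,12), (6,0), (6,6), (6,12)
Target (A=0, B=5) not in reachable set → no.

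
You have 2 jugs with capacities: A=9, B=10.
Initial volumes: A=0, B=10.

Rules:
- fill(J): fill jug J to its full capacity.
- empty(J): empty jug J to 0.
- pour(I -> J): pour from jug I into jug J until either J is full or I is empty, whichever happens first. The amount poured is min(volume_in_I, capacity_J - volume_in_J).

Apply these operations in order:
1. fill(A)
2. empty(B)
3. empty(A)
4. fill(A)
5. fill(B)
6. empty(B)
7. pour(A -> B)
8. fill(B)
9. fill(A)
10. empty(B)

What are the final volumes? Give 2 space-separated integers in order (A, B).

Answer: 9 0

Derivation:
Step 1: fill(A) -> (A=9 B=10)
Step 2: empty(B) -> (A=9 B=0)
Step 3: empty(A) -> (A=0 B=0)
Step 4: fill(A) -> (A=9 B=0)
Step 5: fill(B) -> (A=9 B=10)
Step 6: empty(B) -> (A=9 B=0)
Step 7: pour(A -> B) -> (A=0 B=9)
Step 8: fill(B) -> (A=0 B=10)
Step 9: fill(A) -> (A=9 B=10)
Step 10: empty(B) -> (A=9 B=0)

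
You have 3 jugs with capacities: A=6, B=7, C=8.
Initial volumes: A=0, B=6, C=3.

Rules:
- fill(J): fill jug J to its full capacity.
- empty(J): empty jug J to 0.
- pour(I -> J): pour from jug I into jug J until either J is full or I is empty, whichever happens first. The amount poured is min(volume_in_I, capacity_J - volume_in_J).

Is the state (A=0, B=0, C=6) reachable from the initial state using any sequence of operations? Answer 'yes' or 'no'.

BFS from (A=0, B=6, C=3):
  1. empty(C) -> (A=0 B=6 C=0)
  2. pour(B -> C) -> (A=0 B=0 C=6)
Target reached → yes.

Answer: yes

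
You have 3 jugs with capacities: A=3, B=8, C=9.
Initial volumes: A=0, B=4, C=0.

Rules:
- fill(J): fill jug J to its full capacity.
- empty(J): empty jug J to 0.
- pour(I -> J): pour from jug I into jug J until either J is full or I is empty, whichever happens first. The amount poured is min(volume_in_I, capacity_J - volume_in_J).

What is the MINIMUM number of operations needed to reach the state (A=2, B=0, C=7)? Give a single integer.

BFS from (A=0, B=4, C=0). One shortest path:
  1. pour(B -> C) -> (A=0 B=0 C=4)
  2. fill(B) -> (A=0 B=8 C=4)
  3. pour(B -> A) -> (A=3 B=5 C=4)
  4. empty(A) -> (A=0 B=5 C=4)
  5. pour(B -> A) -> (A=3 B=2 C=4)
  6. pour(A -> C) -> (A=0 B=2 C=7)
  7. pour(B -> A) -> (A=2 B=0 C=7)
Reached target in 7 moves.

Answer: 7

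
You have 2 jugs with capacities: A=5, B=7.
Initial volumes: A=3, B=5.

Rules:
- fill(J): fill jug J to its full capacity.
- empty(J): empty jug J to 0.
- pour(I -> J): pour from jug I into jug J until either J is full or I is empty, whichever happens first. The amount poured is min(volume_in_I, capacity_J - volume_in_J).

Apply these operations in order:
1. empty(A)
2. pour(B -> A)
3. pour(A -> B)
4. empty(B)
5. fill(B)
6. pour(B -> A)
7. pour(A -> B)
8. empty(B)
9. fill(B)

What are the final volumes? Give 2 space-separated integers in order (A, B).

Step 1: empty(A) -> (A=0 B=5)
Step 2: pour(B -> A) -> (A=5 B=0)
Step 3: pour(A -> B) -> (A=0 B=5)
Step 4: empty(B) -> (A=0 B=0)
Step 5: fill(B) -> (A=0 B=7)
Step 6: pour(B -> A) -> (A=5 B=2)
Step 7: pour(A -> B) -> (A=0 B=7)
Step 8: empty(B) -> (A=0 B=0)
Step 9: fill(B) -> (A=0 B=7)

Answer: 0 7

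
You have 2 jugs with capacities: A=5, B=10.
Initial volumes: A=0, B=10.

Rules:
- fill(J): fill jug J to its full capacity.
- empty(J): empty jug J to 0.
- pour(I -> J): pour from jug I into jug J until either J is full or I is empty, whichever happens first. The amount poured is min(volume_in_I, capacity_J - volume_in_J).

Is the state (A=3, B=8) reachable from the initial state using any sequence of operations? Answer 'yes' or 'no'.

Answer: no

Derivation:
BFS explored all 6 reachable states.
Reachable set includes: (0,0), (0,5), (0,10), (5,0), (5,5), (5,10)
Target (A=3, B=8) not in reachable set → no.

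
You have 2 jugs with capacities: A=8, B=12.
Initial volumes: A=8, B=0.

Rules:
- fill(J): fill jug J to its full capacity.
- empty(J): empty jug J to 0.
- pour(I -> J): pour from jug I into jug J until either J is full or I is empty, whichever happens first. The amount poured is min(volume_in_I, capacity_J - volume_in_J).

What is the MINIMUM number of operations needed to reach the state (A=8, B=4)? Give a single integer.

Answer: 3

Derivation:
BFS from (A=8, B=0). One shortest path:
  1. empty(A) -> (A=0 B=0)
  2. fill(B) -> (A=0 B=12)
  3. pour(B -> A) -> (A=8 B=4)
Reached target in 3 moves.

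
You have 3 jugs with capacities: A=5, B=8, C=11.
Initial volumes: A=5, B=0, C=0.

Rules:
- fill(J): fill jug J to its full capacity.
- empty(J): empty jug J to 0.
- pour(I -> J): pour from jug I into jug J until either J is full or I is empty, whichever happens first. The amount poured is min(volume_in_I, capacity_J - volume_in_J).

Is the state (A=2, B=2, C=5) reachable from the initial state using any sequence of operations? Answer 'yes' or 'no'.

Answer: no

Derivation:
BFS explored all 368 reachable states.
Reachable set includes: (0,0,0), (0,0,1), (0,0,2), (0,0,3), (0,0,4), (0,0,5), (0,0,6), (0,0,7), (0,0,8), (0,0,9), (0,0,10), (0,0,11) ...
Target (A=2, B=2, C=5) not in reachable set → no.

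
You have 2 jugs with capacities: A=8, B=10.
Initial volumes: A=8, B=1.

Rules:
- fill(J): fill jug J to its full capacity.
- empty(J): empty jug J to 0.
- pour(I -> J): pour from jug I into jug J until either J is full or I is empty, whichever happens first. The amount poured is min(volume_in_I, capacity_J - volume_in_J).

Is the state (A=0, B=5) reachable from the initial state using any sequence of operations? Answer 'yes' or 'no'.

BFS from (A=8, B=1):
  1. empty(A) -> (A=0 B=1)
  2. pour(B -> A) -> (A=1 B=0)
  3. fill(B) -> (A=1 B=10)
  4. pour(B -> A) -> (A=8 B=3)
  5. empty(A) -> (A=0 B=3)
  6. pour(B -> A) -> (A=3 B=0)
  7. fill(B) -> (A=3 B=10)
  8. pour(B -> A) -> (A=8 B=5)
  9. empty(A) -> (A=0 B=5)
Target reached → yes.

Answer: yes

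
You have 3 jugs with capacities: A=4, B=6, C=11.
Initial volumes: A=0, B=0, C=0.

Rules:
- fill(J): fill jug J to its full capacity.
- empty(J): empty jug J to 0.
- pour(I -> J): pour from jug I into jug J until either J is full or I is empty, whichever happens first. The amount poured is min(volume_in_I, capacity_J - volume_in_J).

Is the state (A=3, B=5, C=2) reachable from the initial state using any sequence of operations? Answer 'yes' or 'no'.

Answer: no

Derivation:
BFS explored all 270 reachable states.
Reachable set includes: (0,0,0), (0,0,1), (0,0,2), (0,0,3), (0,0,4), (0,0,5), (0,0,6), (0,0,7), (0,0,8), (0,0,9), (0,0,10), (0,0,11) ...
Target (A=3, B=5, C=2) not in reachable set → no.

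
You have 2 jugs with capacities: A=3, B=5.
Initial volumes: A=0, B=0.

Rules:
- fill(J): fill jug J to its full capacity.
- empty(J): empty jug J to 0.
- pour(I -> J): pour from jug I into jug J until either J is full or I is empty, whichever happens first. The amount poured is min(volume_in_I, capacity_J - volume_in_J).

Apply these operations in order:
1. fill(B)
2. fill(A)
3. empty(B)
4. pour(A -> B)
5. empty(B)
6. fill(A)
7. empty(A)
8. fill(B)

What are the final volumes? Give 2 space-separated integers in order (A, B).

Answer: 0 5

Derivation:
Step 1: fill(B) -> (A=0 B=5)
Step 2: fill(A) -> (A=3 B=5)
Step 3: empty(B) -> (A=3 B=0)
Step 4: pour(A -> B) -> (A=0 B=3)
Step 5: empty(B) -> (A=0 B=0)
Step 6: fill(A) -> (A=3 B=0)
Step 7: empty(A) -> (A=0 B=0)
Step 8: fill(B) -> (A=0 B=5)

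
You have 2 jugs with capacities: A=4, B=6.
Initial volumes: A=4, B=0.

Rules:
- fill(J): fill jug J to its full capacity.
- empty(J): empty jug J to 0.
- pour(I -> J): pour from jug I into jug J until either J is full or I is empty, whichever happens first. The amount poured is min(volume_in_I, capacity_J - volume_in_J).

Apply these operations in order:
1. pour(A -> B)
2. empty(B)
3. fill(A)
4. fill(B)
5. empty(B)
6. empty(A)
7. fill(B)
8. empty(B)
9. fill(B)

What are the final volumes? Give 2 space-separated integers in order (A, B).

Step 1: pour(A -> B) -> (A=0 B=4)
Step 2: empty(B) -> (A=0 B=0)
Step 3: fill(A) -> (A=4 B=0)
Step 4: fill(B) -> (A=4 B=6)
Step 5: empty(B) -> (A=4 B=0)
Step 6: empty(A) -> (A=0 B=0)
Step 7: fill(B) -> (A=0 B=6)
Step 8: empty(B) -> (A=0 B=0)
Step 9: fill(B) -> (A=0 B=6)

Answer: 0 6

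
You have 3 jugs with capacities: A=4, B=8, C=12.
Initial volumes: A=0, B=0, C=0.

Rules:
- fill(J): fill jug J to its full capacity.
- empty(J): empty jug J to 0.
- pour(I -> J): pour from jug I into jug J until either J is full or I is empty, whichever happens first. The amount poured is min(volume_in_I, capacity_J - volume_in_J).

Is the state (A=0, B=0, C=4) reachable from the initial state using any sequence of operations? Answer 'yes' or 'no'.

BFS from (A=0, B=0, C=0):
  1. fill(A) -> (A=4 B=0 C=0)
  2. pour(A -> C) -> (A=0 B=0 C=4)
Target reached → yes.

Answer: yes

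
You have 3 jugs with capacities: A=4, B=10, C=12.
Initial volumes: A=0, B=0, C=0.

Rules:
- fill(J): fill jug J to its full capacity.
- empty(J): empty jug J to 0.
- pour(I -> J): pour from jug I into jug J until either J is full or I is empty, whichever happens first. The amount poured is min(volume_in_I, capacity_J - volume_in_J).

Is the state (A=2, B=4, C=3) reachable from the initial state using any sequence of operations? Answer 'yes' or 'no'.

Answer: no

Derivation:
BFS explored all 106 reachable states.
Reachable set includes: (0,0,0), (0,0,2), (0,0,4), (0,0,6), (0,0,8), (0,0,10), (0,0,12), (0,2,0), (0,2,2), (0,2,4), (0,2,6), (0,2,8) ...
Target (A=2, B=4, C=3) not in reachable set → no.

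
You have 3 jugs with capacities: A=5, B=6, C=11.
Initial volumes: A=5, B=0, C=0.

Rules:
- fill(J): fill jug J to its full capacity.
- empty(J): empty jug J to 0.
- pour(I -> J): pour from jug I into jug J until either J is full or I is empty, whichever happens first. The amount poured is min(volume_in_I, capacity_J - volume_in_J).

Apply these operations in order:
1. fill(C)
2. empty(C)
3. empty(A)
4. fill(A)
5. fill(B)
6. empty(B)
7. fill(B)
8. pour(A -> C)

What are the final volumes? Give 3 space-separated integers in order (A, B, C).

Answer: 0 6 5

Derivation:
Step 1: fill(C) -> (A=5 B=0 C=11)
Step 2: empty(C) -> (A=5 B=0 C=0)
Step 3: empty(A) -> (A=0 B=0 C=0)
Step 4: fill(A) -> (A=5 B=0 C=0)
Step 5: fill(B) -> (A=5 B=6 C=0)
Step 6: empty(B) -> (A=5 B=0 C=0)
Step 7: fill(B) -> (A=5 B=6 C=0)
Step 8: pour(A -> C) -> (A=0 B=6 C=5)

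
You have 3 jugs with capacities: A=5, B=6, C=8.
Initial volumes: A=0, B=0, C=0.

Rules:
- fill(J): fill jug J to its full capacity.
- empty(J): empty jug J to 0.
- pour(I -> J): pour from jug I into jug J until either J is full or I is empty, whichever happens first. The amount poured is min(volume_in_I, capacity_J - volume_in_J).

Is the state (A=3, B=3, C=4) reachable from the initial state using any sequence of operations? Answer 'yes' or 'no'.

BFS explored all 238 reachable states.
Reachable set includes: (0,0,0), (0,0,1), (0,0,2), (0,0,3), (0,0,4), (0,0,5), (0,0,6), (0,0,7), (0,0,8), (0,1,0), (0,1,1), (0,1,2) ...
Target (A=3, B=3, C=4) not in reachable set → no.

Answer: no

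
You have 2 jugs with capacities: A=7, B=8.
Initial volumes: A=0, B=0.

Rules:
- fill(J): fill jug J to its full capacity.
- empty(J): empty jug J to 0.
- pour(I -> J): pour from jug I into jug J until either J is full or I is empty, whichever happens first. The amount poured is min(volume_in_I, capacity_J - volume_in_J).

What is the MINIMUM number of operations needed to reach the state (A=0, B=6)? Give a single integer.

Answer: 6

Derivation:
BFS from (A=0, B=0). One shortest path:
  1. fill(A) -> (A=7 B=0)
  2. pour(A -> B) -> (A=0 B=7)
  3. fill(A) -> (A=7 B=7)
  4. pour(A -> B) -> (A=6 B=8)
  5. empty(B) -> (A=6 B=0)
  6. pour(A -> B) -> (A=0 B=6)
Reached target in 6 moves.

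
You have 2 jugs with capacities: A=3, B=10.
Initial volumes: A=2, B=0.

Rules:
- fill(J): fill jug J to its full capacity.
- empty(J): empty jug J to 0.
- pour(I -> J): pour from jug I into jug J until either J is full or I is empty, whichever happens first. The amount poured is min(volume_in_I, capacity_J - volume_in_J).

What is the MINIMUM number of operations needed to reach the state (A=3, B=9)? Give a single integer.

Answer: 2

Derivation:
BFS from (A=2, B=0). One shortest path:
  1. fill(B) -> (A=2 B=10)
  2. pour(B -> A) -> (A=3 B=9)
Reached target in 2 moves.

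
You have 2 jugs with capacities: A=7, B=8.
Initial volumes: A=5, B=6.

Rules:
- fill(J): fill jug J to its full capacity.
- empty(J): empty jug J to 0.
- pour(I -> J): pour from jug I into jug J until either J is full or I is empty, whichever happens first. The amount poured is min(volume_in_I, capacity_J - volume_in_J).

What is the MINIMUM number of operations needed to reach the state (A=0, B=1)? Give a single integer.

BFS from (A=5, B=6). One shortest path:
  1. empty(A) -> (A=0 B=6)
  2. fill(B) -> (A=0 B=8)
  3. pour(B -> A) -> (A=7 B=1)
  4. empty(A) -> (A=0 B=1)
Reached target in 4 moves.

Answer: 4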